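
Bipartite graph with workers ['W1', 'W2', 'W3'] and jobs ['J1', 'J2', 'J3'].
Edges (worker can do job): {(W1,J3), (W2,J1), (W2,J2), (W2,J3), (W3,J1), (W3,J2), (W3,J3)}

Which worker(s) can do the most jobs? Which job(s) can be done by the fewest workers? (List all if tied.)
Most versatile: W2, W3 (3 jobs); Least covered: J1, J2 (2 workers)

Worker degrees (jobs they can do): W1:1, W2:3, W3:3
Job degrees (workers who can do it): J1:2, J2:2, J3:3

Maximum worker degree is 3, achieved by: W2, W3
Minimum job degree is 2, achieved by: J1, J2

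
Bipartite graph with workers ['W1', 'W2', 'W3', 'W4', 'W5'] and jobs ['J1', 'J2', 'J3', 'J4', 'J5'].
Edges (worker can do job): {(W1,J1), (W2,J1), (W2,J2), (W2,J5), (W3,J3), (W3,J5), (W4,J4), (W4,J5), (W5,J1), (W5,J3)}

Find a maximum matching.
Matching: {(W1,J1), (W2,J2), (W3,J5), (W4,J4), (W5,J3)}

Maximum matching (size 5):
  W1 → J1
  W2 → J2
  W3 → J5
  W4 → J4
  W5 → J3

Each worker is assigned to at most one job, and each job to at most one worker.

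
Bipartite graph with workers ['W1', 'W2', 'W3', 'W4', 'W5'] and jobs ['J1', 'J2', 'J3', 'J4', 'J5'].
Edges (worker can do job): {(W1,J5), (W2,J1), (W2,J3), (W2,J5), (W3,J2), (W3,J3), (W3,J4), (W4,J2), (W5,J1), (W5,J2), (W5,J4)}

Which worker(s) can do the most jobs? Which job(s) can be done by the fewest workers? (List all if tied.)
Most versatile: W2, W3, W5 (3 jobs); Least covered: J1, J3, J4, J5 (2 workers)

Worker degrees (jobs they can do): W1:1, W2:3, W3:3, W4:1, W5:3
Job degrees (workers who can do it): J1:2, J2:3, J3:2, J4:2, J5:2

Maximum worker degree is 3, achieved by: W2, W3, W5
Minimum job degree is 2, achieved by: J1, J3, J4, J5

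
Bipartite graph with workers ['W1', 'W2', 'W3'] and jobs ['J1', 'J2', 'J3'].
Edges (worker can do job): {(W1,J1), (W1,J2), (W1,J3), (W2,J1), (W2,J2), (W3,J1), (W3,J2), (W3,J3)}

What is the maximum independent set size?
Maximum independent set = 3

By König's theorem:
- Min vertex cover = Max matching = 3
- Max independent set = Total vertices - Min vertex cover
- Max independent set = 6 - 3 = 3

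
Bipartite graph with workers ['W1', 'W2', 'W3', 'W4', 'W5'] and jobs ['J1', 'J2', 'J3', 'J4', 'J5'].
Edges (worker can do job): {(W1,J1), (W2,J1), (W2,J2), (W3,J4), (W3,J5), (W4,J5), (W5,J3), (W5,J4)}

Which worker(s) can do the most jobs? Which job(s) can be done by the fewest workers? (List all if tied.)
Most versatile: W2, W3, W5 (2 jobs); Least covered: J2, J3 (1 workers)

Worker degrees (jobs they can do): W1:1, W2:2, W3:2, W4:1, W5:2
Job degrees (workers who can do it): J1:2, J2:1, J3:1, J4:2, J5:2

Maximum worker degree is 2, achieved by: W2, W3, W5
Minimum job degree is 1, achieved by: J2, J3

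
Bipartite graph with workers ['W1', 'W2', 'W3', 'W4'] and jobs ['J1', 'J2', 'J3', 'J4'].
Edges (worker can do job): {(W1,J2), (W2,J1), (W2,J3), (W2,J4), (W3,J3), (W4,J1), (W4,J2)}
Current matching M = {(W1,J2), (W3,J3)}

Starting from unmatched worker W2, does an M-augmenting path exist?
Yes: W2 → J1

An M-augmenting path alternates non-matching / matching edges, starting and ending at unmatched vertices.
Path: W2 → J1
(J1 is unmatched in M, so the path is augmenting.)
Flipping edges along this path would increase |M| from 2 to 3.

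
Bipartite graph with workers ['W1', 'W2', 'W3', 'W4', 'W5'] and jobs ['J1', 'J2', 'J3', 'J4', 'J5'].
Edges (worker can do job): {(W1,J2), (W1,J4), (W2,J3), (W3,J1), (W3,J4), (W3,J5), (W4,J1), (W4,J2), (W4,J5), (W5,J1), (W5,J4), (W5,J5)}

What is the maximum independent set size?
Maximum independent set = 5

By König's theorem:
- Min vertex cover = Max matching = 5
- Max independent set = Total vertices - Min vertex cover
- Max independent set = 10 - 5 = 5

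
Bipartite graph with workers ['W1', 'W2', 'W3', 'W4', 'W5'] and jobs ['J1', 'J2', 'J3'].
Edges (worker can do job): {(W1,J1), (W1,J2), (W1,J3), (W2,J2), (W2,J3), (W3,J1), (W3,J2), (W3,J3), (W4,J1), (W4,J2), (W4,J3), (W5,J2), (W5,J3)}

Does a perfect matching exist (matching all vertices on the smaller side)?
Yes, perfect matching exists (size 3)

Perfect matching: {(W3,J1), (W4,J3), (W5,J2)}
All 3 vertices on the smaller side are matched.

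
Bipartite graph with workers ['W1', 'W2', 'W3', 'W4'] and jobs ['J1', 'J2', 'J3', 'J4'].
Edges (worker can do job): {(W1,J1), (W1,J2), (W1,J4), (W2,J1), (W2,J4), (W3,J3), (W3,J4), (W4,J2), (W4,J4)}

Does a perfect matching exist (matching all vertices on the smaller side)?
Yes, perfect matching exists (size 4)

Perfect matching: {(W1,J2), (W2,J1), (W3,J3), (W4,J4)}
All 4 vertices on the smaller side are matched.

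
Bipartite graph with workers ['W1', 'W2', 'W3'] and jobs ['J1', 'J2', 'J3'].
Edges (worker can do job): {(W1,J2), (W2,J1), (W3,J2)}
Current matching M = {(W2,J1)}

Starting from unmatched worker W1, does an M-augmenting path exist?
Yes: W1 → J2

An M-augmenting path alternates non-matching / matching edges, starting and ending at unmatched vertices.
Path: W1 → J2
(J2 is unmatched in M, so the path is augmenting.)
Flipping edges along this path would increase |M| from 1 to 2.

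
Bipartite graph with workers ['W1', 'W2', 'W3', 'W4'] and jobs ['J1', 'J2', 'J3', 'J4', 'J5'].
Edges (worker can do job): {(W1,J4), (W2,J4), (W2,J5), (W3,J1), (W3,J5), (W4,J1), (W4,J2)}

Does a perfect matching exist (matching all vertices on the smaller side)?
Yes, perfect matching exists (size 4)

Perfect matching: {(W1,J4), (W2,J5), (W3,J1), (W4,J2)}
All 4 vertices on the smaller side are matched.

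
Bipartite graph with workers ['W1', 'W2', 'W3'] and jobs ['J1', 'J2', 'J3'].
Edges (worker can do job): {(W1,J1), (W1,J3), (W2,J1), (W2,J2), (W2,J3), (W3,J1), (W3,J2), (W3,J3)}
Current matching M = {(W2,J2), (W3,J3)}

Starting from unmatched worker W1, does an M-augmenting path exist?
Yes: W1 → J1

An M-augmenting path alternates non-matching / matching edges, starting and ending at unmatched vertices.
Path: W1 → J1
(J1 is unmatched in M, so the path is augmenting.)
Flipping edges along this path would increase |M| from 2 to 3.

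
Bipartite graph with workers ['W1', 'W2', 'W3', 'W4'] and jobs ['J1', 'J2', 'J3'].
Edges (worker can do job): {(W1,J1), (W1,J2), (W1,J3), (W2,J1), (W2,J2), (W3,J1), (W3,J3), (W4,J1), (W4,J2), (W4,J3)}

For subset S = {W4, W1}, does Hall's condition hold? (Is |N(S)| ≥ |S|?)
Yes: |N(S)| = 3, |S| = 2

Subset S = {W4, W1}
Neighbors N(S) = {J1, J2, J3}

|N(S)| = 3, |S| = 2
Hall's condition: |N(S)| ≥ |S| is satisfied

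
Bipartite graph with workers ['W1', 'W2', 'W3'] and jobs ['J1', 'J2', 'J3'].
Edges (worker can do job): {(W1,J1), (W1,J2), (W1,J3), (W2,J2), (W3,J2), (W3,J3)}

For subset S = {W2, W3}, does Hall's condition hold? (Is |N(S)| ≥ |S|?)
Yes: |N(S)| = 2, |S| = 2

Subset S = {W2, W3}
Neighbors N(S) = {J2, J3}

|N(S)| = 2, |S| = 2
Hall's condition: |N(S)| ≥ |S| is satisfied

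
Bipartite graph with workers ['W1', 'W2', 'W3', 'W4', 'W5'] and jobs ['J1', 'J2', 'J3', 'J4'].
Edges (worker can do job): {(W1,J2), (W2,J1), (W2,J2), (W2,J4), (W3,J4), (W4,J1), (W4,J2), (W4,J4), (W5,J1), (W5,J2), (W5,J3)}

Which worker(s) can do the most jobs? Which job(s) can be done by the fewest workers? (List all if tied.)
Most versatile: W2, W4, W5 (3 jobs); Least covered: J3 (1 workers)

Worker degrees (jobs they can do): W1:1, W2:3, W3:1, W4:3, W5:3
Job degrees (workers who can do it): J1:3, J2:4, J3:1, J4:3

Maximum worker degree is 3, achieved by: W2, W4, W5
Minimum job degree is 1, achieved by: J3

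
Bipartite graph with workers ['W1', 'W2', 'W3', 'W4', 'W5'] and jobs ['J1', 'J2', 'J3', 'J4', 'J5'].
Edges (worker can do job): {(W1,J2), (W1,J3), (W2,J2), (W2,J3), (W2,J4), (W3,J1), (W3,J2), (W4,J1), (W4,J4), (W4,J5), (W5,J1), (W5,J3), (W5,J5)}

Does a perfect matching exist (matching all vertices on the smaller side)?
Yes, perfect matching exists (size 5)

Perfect matching: {(W1,J3), (W2,J4), (W3,J2), (W4,J1), (W5,J5)}
All 5 vertices on the smaller side are matched.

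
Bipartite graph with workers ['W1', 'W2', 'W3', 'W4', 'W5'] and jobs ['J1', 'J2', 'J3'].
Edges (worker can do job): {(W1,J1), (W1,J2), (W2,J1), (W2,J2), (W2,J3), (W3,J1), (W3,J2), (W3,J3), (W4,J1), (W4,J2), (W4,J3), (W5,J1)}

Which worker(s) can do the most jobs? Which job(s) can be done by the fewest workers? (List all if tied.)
Most versatile: W2, W3, W4 (3 jobs); Least covered: J3 (3 workers)

Worker degrees (jobs they can do): W1:2, W2:3, W3:3, W4:3, W5:1
Job degrees (workers who can do it): J1:5, J2:4, J3:3

Maximum worker degree is 3, achieved by: W2, W3, W4
Minimum job degree is 3, achieved by: J3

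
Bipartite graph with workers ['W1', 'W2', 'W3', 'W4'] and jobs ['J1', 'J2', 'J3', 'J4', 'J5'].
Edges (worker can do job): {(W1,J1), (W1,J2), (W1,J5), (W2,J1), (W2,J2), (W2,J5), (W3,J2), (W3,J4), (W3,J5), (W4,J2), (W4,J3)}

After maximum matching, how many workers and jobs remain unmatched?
Unmatched: 0 workers, 1 jobs

Maximum matching size: 4
Workers: 4 total, 4 matched, 0 unmatched
Jobs: 5 total, 4 matched, 1 unmatched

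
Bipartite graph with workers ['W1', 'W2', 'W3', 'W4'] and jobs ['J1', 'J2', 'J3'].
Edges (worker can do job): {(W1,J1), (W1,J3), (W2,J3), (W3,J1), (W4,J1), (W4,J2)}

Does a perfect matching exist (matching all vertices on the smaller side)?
Yes, perfect matching exists (size 3)

Perfect matching: {(W1,J3), (W3,J1), (W4,J2)}
All 3 vertices on the smaller side are matched.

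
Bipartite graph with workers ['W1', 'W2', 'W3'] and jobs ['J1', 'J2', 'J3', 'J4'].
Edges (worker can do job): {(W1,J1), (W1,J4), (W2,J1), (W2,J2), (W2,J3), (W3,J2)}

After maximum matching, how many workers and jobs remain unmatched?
Unmatched: 0 workers, 1 jobs

Maximum matching size: 3
Workers: 3 total, 3 matched, 0 unmatched
Jobs: 4 total, 3 matched, 1 unmatched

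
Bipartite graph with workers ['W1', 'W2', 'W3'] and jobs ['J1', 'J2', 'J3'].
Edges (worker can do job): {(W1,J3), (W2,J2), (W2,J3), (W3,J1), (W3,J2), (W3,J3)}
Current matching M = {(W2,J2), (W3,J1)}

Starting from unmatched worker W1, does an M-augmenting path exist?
Yes: W1 → J3

An M-augmenting path alternates non-matching / matching edges, starting and ending at unmatched vertices.
Path: W1 → J3
(J3 is unmatched in M, so the path is augmenting.)
Flipping edges along this path would increase |M| from 2 to 3.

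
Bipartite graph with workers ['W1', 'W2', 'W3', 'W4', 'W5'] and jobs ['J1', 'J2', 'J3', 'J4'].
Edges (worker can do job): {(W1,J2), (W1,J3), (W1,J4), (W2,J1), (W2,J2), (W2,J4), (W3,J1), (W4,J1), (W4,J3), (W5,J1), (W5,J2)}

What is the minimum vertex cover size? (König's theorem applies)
Minimum vertex cover size = 4

By König's theorem: in bipartite graphs,
min vertex cover = max matching = 4

Maximum matching has size 4, so minimum vertex cover also has size 4.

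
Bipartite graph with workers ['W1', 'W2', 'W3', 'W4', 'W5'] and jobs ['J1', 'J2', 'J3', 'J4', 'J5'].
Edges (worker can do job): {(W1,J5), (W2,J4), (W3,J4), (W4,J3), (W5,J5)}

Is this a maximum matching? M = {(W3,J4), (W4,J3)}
No, size 2 is not maximum

Proposed matching has size 2.
Maximum matching size for this graph: 3.

This is NOT maximum - can be improved to size 3.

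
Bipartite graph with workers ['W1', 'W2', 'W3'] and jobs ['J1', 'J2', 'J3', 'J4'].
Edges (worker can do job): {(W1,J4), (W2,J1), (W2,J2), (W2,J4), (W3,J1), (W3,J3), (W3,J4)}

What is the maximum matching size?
Maximum matching size = 3

Maximum matching: {(W1,J4), (W2,J1), (W3,J3)}
Size: 3

This assigns 3 workers to 3 distinct jobs.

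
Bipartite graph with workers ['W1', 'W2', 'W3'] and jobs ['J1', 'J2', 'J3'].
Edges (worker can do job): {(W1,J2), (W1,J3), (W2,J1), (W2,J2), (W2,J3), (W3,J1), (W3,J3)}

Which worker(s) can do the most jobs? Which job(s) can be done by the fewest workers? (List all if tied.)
Most versatile: W2 (3 jobs); Least covered: J1, J2 (2 workers)

Worker degrees (jobs they can do): W1:2, W2:3, W3:2
Job degrees (workers who can do it): J1:2, J2:2, J3:3

Maximum worker degree is 3, achieved by: W2
Minimum job degree is 2, achieved by: J1, J2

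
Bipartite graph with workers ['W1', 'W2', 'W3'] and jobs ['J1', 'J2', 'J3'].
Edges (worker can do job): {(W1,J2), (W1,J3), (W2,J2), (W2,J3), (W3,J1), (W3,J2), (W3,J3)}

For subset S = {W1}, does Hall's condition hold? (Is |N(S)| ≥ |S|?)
Yes: |N(S)| = 2, |S| = 1

Subset S = {W1}
Neighbors N(S) = {J2, J3}

|N(S)| = 2, |S| = 1
Hall's condition: |N(S)| ≥ |S| is satisfied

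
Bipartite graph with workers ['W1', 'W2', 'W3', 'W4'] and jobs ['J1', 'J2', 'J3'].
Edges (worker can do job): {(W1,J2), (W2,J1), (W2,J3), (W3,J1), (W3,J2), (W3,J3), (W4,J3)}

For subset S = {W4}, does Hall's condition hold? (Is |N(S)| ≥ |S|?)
Yes: |N(S)| = 1, |S| = 1

Subset S = {W4}
Neighbors N(S) = {J3}

|N(S)| = 1, |S| = 1
Hall's condition: |N(S)| ≥ |S| is satisfied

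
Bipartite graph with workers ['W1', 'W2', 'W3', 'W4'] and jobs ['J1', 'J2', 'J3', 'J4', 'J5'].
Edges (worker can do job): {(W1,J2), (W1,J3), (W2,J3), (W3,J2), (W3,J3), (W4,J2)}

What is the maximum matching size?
Maximum matching size = 2

Maximum matching: {(W3,J3), (W4,J2)}
Size: 2

This assigns 2 workers to 2 distinct jobs.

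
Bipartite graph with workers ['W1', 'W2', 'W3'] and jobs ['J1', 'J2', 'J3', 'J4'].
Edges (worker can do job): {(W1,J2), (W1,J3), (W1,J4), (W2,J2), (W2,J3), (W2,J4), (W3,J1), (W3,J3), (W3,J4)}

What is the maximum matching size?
Maximum matching size = 3

Maximum matching: {(W1,J2), (W2,J4), (W3,J1)}
Size: 3

This assigns 3 workers to 3 distinct jobs.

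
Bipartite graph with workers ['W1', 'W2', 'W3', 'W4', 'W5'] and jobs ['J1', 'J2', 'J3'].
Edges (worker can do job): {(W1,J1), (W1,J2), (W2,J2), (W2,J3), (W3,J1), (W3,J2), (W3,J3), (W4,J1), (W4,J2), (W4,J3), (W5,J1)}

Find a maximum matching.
Matching: {(W3,J3), (W4,J2), (W5,J1)}

Maximum matching (size 3):
  W3 → J3
  W4 → J2
  W5 → J1

Each worker is assigned to at most one job, and each job to at most one worker.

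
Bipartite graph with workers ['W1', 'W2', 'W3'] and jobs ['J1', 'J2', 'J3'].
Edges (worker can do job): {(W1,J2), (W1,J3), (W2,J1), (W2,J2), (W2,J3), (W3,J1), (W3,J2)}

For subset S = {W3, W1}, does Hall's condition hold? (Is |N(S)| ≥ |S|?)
Yes: |N(S)| = 3, |S| = 2

Subset S = {W3, W1}
Neighbors N(S) = {J1, J2, J3}

|N(S)| = 3, |S| = 2
Hall's condition: |N(S)| ≥ |S| is satisfied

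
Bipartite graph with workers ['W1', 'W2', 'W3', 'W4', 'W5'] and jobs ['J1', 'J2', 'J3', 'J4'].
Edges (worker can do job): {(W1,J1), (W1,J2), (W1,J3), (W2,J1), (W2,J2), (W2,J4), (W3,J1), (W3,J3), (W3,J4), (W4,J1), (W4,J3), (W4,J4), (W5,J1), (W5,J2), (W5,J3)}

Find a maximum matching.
Matching: {(W1,J2), (W3,J1), (W4,J4), (W5,J3)}

Maximum matching (size 4):
  W1 → J2
  W3 → J1
  W4 → J4
  W5 → J3

Each worker is assigned to at most one job, and each job to at most one worker.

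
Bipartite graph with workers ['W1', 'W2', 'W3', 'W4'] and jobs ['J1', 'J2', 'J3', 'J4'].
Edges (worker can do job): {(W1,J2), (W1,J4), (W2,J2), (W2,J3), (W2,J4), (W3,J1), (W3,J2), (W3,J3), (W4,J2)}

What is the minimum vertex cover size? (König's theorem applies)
Minimum vertex cover size = 4

By König's theorem: in bipartite graphs,
min vertex cover = max matching = 4

Maximum matching has size 4, so minimum vertex cover also has size 4.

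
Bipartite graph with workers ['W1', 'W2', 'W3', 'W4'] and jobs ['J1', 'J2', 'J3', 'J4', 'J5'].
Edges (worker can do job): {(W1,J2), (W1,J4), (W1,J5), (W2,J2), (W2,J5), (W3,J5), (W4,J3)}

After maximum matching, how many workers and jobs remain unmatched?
Unmatched: 0 workers, 1 jobs

Maximum matching size: 4
Workers: 4 total, 4 matched, 0 unmatched
Jobs: 5 total, 4 matched, 1 unmatched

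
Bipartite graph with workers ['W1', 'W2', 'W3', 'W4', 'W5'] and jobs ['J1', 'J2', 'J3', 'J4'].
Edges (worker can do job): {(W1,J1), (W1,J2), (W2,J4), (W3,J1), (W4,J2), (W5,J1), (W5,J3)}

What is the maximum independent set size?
Maximum independent set = 5

By König's theorem:
- Min vertex cover = Max matching = 4
- Max independent set = Total vertices - Min vertex cover
- Max independent set = 9 - 4 = 5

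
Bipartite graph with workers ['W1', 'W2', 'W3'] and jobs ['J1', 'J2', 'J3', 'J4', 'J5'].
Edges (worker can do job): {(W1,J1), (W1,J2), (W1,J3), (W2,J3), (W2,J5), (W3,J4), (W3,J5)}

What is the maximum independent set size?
Maximum independent set = 5

By König's theorem:
- Min vertex cover = Max matching = 3
- Max independent set = Total vertices - Min vertex cover
- Max independent set = 8 - 3 = 5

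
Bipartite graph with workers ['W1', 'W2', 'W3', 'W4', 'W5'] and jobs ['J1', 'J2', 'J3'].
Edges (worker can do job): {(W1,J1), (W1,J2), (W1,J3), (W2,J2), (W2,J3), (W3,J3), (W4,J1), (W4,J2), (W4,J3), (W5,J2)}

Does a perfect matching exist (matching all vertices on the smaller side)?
Yes, perfect matching exists (size 3)

Perfect matching: {(W3,J3), (W4,J1), (W5,J2)}
All 3 vertices on the smaller side are matched.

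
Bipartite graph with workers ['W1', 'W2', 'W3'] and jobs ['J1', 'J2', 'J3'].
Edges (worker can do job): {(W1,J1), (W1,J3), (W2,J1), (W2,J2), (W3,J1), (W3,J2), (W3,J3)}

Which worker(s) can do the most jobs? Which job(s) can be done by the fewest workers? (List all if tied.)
Most versatile: W3 (3 jobs); Least covered: J2, J3 (2 workers)

Worker degrees (jobs they can do): W1:2, W2:2, W3:3
Job degrees (workers who can do it): J1:3, J2:2, J3:2

Maximum worker degree is 3, achieved by: W3
Minimum job degree is 2, achieved by: J2, J3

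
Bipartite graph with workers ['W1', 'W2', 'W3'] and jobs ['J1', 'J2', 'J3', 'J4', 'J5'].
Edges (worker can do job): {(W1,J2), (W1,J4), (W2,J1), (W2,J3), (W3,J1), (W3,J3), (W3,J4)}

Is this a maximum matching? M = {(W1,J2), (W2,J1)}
No, size 2 is not maximum

Proposed matching has size 2.
Maximum matching size for this graph: 3.

This is NOT maximum - can be improved to size 3.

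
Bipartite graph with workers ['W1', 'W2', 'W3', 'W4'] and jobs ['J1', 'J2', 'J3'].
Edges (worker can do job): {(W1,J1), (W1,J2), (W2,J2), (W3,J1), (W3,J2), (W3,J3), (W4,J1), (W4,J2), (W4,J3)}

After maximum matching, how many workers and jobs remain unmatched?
Unmatched: 1 workers, 0 jobs

Maximum matching size: 3
Workers: 4 total, 3 matched, 1 unmatched
Jobs: 3 total, 3 matched, 0 unmatched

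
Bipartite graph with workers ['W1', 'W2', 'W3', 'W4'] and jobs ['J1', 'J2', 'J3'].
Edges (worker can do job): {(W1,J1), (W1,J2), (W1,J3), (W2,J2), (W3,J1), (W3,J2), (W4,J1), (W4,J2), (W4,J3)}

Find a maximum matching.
Matching: {(W1,J3), (W3,J2), (W4,J1)}

Maximum matching (size 3):
  W1 → J3
  W3 → J2
  W4 → J1

Each worker is assigned to at most one job, and each job to at most one worker.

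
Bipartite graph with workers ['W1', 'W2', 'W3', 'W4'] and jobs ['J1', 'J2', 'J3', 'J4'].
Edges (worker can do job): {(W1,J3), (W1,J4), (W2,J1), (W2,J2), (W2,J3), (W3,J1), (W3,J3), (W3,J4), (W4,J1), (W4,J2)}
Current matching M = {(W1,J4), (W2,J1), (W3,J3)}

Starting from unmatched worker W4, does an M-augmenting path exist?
Yes: W4 → J2

An M-augmenting path alternates non-matching / matching edges, starting and ending at unmatched vertices.
Path: W4 → J2
(J2 is unmatched in M, so the path is augmenting.)
Flipping edges along this path would increase |M| from 3 to 4.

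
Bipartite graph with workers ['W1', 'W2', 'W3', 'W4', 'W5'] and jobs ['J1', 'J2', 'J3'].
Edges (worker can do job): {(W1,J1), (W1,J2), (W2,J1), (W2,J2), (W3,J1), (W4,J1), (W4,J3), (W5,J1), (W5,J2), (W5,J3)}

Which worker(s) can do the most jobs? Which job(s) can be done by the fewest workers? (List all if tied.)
Most versatile: W5 (3 jobs); Least covered: J3 (2 workers)

Worker degrees (jobs they can do): W1:2, W2:2, W3:1, W4:2, W5:3
Job degrees (workers who can do it): J1:5, J2:3, J3:2

Maximum worker degree is 3, achieved by: W5
Minimum job degree is 2, achieved by: J3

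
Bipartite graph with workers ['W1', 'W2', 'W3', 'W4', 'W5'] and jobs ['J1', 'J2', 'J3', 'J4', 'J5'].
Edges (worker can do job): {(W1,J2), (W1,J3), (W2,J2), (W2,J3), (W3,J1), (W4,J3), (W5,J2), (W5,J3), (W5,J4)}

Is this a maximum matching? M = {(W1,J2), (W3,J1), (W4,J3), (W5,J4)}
Yes, size 4 is maximum

Proposed matching has size 4.
Maximum matching size for this graph: 4.

This is a maximum matching.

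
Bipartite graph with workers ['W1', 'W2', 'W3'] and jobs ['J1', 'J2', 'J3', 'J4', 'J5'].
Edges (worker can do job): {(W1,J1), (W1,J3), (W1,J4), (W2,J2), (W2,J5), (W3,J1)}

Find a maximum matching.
Matching: {(W1,J3), (W2,J5), (W3,J1)}

Maximum matching (size 3):
  W1 → J3
  W2 → J5
  W3 → J1

Each worker is assigned to at most one job, and each job to at most one worker.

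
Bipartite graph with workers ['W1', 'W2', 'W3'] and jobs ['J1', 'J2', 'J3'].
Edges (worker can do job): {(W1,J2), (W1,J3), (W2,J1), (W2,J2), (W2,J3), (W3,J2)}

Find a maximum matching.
Matching: {(W1,J3), (W2,J1), (W3,J2)}

Maximum matching (size 3):
  W1 → J3
  W2 → J1
  W3 → J2

Each worker is assigned to at most one job, and each job to at most one worker.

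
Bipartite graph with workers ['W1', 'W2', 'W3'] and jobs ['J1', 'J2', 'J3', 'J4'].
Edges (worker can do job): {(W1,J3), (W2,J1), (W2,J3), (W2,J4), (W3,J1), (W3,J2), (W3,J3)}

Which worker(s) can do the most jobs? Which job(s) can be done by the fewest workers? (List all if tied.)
Most versatile: W2, W3 (3 jobs); Least covered: J2, J4 (1 workers)

Worker degrees (jobs they can do): W1:1, W2:3, W3:3
Job degrees (workers who can do it): J1:2, J2:1, J3:3, J4:1

Maximum worker degree is 3, achieved by: W2, W3
Minimum job degree is 1, achieved by: J2, J4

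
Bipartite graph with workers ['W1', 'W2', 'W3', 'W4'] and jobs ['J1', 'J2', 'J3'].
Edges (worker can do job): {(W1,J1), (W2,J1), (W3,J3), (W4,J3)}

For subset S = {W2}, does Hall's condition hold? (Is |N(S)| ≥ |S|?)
Yes: |N(S)| = 1, |S| = 1

Subset S = {W2}
Neighbors N(S) = {J1}

|N(S)| = 1, |S| = 1
Hall's condition: |N(S)| ≥ |S| is satisfied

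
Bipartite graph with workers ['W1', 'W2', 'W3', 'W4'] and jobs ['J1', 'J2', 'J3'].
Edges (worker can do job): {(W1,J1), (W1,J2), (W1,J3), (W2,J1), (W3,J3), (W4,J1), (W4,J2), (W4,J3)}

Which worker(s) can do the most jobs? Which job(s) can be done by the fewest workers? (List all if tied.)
Most versatile: W1, W4 (3 jobs); Least covered: J2 (2 workers)

Worker degrees (jobs they can do): W1:3, W2:1, W3:1, W4:3
Job degrees (workers who can do it): J1:3, J2:2, J3:3

Maximum worker degree is 3, achieved by: W1, W4
Minimum job degree is 2, achieved by: J2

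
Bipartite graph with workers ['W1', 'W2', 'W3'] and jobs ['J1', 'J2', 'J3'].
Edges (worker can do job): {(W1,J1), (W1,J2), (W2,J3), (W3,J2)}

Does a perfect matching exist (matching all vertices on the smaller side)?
Yes, perfect matching exists (size 3)

Perfect matching: {(W1,J1), (W2,J3), (W3,J2)}
All 3 vertices on the smaller side are matched.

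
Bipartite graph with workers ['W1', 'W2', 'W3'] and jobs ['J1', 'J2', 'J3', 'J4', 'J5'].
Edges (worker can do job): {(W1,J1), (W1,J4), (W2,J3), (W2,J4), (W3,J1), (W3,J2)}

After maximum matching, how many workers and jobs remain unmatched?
Unmatched: 0 workers, 2 jobs

Maximum matching size: 3
Workers: 3 total, 3 matched, 0 unmatched
Jobs: 5 total, 3 matched, 2 unmatched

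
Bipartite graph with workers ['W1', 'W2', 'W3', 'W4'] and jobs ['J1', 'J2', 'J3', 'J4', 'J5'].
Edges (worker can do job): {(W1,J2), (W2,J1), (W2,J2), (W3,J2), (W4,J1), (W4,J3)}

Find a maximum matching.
Matching: {(W2,J1), (W3,J2), (W4,J3)}

Maximum matching (size 3):
  W2 → J1
  W3 → J2
  W4 → J3

Each worker is assigned to at most one job, and each job to at most one worker.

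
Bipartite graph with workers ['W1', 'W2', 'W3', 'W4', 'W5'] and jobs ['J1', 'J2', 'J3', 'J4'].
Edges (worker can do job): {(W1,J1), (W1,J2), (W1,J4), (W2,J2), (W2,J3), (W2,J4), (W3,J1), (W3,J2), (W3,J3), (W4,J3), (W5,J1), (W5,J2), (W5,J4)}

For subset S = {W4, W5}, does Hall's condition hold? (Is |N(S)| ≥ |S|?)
Yes: |N(S)| = 4, |S| = 2

Subset S = {W4, W5}
Neighbors N(S) = {J1, J2, J3, J4}

|N(S)| = 4, |S| = 2
Hall's condition: |N(S)| ≥ |S| is satisfied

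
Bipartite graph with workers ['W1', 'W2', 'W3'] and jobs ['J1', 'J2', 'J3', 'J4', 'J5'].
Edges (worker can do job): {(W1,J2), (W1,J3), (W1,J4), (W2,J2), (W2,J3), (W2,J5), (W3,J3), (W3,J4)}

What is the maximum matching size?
Maximum matching size = 3

Maximum matching: {(W1,J3), (W2,J2), (W3,J4)}
Size: 3

This assigns 3 workers to 3 distinct jobs.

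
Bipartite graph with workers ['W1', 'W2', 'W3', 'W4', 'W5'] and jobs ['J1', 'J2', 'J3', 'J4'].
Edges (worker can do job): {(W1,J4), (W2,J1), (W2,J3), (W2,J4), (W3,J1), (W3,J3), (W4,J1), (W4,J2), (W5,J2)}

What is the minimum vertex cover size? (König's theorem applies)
Minimum vertex cover size = 4

By König's theorem: in bipartite graphs,
min vertex cover = max matching = 4

Maximum matching has size 4, so minimum vertex cover also has size 4.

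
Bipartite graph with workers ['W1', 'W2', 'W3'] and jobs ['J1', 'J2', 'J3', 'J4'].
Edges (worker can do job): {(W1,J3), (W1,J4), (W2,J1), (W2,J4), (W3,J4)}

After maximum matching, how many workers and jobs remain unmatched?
Unmatched: 0 workers, 1 jobs

Maximum matching size: 3
Workers: 3 total, 3 matched, 0 unmatched
Jobs: 4 total, 3 matched, 1 unmatched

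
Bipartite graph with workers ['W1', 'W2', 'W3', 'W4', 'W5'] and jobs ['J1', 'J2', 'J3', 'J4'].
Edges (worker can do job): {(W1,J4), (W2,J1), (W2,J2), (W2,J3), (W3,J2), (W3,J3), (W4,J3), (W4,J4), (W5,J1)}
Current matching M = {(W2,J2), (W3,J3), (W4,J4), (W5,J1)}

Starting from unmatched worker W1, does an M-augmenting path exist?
No augmenting path from W1

Alternating search from W1 reaches jobs: {J1, J2, J3, J4}.
Every reachable job is already matched in M, and following those matched edges back to workers exposes no further unvisited jobs.
No M-augmenting path from W1 exists.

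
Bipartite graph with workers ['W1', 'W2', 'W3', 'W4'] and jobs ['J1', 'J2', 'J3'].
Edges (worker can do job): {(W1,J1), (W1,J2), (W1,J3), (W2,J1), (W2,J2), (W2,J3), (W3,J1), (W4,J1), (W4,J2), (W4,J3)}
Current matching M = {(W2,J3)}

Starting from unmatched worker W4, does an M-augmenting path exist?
Yes: W4 → J1

An M-augmenting path alternates non-matching / matching edges, starting and ending at unmatched vertices.
Path: W4 → J1
(J1 is unmatched in M, so the path is augmenting.)
Flipping edges along this path would increase |M| from 1 to 2.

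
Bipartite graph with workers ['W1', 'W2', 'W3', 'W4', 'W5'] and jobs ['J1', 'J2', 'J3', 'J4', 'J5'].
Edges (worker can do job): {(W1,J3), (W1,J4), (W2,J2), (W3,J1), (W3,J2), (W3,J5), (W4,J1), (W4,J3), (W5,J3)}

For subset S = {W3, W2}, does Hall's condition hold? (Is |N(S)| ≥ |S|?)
Yes: |N(S)| = 3, |S| = 2

Subset S = {W3, W2}
Neighbors N(S) = {J1, J2, J5}

|N(S)| = 3, |S| = 2
Hall's condition: |N(S)| ≥ |S| is satisfied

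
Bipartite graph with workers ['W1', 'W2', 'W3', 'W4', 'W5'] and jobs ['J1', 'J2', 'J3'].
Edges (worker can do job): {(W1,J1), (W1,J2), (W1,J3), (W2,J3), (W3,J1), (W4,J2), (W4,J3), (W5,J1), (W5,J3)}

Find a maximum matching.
Matching: {(W3,J1), (W4,J2), (W5,J3)}

Maximum matching (size 3):
  W3 → J1
  W4 → J2
  W5 → J3

Each worker is assigned to at most one job, and each job to at most one worker.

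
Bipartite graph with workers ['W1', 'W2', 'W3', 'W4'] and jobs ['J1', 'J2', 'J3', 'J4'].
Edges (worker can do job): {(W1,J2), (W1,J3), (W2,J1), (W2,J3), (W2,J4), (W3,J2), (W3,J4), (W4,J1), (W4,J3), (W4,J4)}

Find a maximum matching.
Matching: {(W1,J3), (W2,J1), (W3,J2), (W4,J4)}

Maximum matching (size 4):
  W1 → J3
  W2 → J1
  W3 → J2
  W4 → J4

Each worker is assigned to at most one job, and each job to at most one worker.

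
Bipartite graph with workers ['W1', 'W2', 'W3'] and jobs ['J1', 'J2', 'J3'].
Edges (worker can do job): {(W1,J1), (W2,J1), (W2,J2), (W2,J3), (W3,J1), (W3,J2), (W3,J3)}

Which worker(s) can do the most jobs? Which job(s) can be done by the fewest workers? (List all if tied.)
Most versatile: W2, W3 (3 jobs); Least covered: J2, J3 (2 workers)

Worker degrees (jobs they can do): W1:1, W2:3, W3:3
Job degrees (workers who can do it): J1:3, J2:2, J3:2

Maximum worker degree is 3, achieved by: W2, W3
Minimum job degree is 2, achieved by: J2, J3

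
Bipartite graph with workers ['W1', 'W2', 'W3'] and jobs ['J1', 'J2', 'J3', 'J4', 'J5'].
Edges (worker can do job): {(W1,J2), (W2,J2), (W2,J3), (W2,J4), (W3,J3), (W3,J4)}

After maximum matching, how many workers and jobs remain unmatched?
Unmatched: 0 workers, 2 jobs

Maximum matching size: 3
Workers: 3 total, 3 matched, 0 unmatched
Jobs: 5 total, 3 matched, 2 unmatched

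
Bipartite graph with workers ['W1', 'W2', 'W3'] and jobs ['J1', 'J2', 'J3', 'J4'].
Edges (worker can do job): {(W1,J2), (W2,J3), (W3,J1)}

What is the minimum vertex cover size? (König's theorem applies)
Minimum vertex cover size = 3

By König's theorem: in bipartite graphs,
min vertex cover = max matching = 3

Maximum matching has size 3, so minimum vertex cover also has size 3.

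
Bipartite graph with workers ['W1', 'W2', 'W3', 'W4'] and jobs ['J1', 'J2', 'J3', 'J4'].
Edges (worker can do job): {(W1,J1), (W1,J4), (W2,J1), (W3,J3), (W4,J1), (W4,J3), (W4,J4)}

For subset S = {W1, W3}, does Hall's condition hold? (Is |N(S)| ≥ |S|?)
Yes: |N(S)| = 3, |S| = 2

Subset S = {W1, W3}
Neighbors N(S) = {J1, J3, J4}

|N(S)| = 3, |S| = 2
Hall's condition: |N(S)| ≥ |S| is satisfied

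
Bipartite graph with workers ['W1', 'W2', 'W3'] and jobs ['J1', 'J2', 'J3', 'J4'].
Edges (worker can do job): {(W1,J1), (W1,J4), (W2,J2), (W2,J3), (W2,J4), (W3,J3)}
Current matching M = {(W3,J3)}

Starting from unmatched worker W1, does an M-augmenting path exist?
Yes: W1 → J1

An M-augmenting path alternates non-matching / matching edges, starting and ending at unmatched vertices.
Path: W1 → J1
(J1 is unmatched in M, so the path is augmenting.)
Flipping edges along this path would increase |M| from 1 to 2.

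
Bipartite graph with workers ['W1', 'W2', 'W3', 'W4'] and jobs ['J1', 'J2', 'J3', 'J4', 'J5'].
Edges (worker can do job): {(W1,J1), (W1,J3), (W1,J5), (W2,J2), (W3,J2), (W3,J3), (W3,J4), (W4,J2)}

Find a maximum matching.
Matching: {(W1,J5), (W3,J4), (W4,J2)}

Maximum matching (size 3):
  W1 → J5
  W3 → J4
  W4 → J2

Each worker is assigned to at most one job, and each job to at most one worker.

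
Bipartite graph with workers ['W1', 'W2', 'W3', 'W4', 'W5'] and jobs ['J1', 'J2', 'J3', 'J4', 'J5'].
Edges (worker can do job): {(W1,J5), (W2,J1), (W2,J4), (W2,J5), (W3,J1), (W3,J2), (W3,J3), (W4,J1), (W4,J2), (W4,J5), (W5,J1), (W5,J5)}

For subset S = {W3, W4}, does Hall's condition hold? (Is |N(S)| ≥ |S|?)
Yes: |N(S)| = 4, |S| = 2

Subset S = {W3, W4}
Neighbors N(S) = {J1, J2, J3, J5}

|N(S)| = 4, |S| = 2
Hall's condition: |N(S)| ≥ |S| is satisfied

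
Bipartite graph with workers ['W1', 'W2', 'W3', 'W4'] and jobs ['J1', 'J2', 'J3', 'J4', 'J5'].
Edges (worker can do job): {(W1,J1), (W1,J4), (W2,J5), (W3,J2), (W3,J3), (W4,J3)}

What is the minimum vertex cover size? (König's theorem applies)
Minimum vertex cover size = 4

By König's theorem: in bipartite graphs,
min vertex cover = max matching = 4

Maximum matching has size 4, so minimum vertex cover also has size 4.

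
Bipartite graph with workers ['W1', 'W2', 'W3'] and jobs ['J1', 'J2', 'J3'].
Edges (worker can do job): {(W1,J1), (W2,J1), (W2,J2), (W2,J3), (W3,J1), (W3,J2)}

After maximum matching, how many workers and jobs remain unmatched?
Unmatched: 0 workers, 0 jobs

Maximum matching size: 3
Workers: 3 total, 3 matched, 0 unmatched
Jobs: 3 total, 3 matched, 0 unmatched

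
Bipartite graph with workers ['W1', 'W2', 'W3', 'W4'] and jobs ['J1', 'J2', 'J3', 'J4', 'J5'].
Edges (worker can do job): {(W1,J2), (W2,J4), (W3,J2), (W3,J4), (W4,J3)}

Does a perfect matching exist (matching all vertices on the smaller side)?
No, maximum matching has size 3 < 4

Maximum matching has size 3, need 4 for perfect matching.
Unmatched workers: ['W1']
Unmatched jobs: ['J5', 'J1']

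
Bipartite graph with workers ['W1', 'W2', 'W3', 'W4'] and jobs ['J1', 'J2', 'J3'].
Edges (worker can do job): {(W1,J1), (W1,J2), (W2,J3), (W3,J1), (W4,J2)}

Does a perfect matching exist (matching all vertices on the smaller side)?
Yes, perfect matching exists (size 3)

Perfect matching: {(W2,J3), (W3,J1), (W4,J2)}
All 3 vertices on the smaller side are matched.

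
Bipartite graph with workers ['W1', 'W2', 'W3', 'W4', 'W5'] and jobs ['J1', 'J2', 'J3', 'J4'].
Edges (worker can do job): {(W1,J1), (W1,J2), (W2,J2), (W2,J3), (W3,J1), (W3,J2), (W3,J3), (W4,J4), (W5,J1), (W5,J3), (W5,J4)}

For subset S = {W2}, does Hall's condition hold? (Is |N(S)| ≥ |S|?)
Yes: |N(S)| = 2, |S| = 1

Subset S = {W2}
Neighbors N(S) = {J2, J3}

|N(S)| = 2, |S| = 1
Hall's condition: |N(S)| ≥ |S| is satisfied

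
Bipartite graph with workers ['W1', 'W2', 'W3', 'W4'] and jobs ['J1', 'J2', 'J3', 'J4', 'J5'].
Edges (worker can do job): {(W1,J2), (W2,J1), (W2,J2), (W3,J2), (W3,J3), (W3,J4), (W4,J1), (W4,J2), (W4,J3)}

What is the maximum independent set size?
Maximum independent set = 5

By König's theorem:
- Min vertex cover = Max matching = 4
- Max independent set = Total vertices - Min vertex cover
- Max independent set = 9 - 4 = 5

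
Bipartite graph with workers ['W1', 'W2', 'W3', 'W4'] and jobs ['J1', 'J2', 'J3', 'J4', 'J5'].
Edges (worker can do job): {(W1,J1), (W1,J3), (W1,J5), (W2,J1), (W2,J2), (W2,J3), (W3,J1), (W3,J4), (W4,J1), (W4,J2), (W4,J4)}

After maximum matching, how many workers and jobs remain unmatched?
Unmatched: 0 workers, 1 jobs

Maximum matching size: 4
Workers: 4 total, 4 matched, 0 unmatched
Jobs: 5 total, 4 matched, 1 unmatched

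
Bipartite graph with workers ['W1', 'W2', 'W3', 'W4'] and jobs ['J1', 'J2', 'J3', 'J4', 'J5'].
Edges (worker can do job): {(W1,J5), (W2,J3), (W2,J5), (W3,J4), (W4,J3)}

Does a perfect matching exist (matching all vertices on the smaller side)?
No, maximum matching has size 3 < 4

Maximum matching has size 3, need 4 for perfect matching.
Unmatched workers: ['W2']
Unmatched jobs: ['J2', 'J1']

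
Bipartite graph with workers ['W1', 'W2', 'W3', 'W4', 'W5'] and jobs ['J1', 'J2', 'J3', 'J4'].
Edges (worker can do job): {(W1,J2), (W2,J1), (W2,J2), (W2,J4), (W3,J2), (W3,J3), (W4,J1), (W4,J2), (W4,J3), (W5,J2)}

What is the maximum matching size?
Maximum matching size = 4

Maximum matching: {(W2,J4), (W3,J3), (W4,J1), (W5,J2)}
Size: 4

This assigns 4 workers to 4 distinct jobs.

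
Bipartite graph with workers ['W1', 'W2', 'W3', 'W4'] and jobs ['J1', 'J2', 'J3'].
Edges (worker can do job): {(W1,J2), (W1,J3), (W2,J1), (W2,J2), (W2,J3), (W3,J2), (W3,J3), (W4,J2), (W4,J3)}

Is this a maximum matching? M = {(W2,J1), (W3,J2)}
No, size 2 is not maximum

Proposed matching has size 2.
Maximum matching size for this graph: 3.

This is NOT maximum - can be improved to size 3.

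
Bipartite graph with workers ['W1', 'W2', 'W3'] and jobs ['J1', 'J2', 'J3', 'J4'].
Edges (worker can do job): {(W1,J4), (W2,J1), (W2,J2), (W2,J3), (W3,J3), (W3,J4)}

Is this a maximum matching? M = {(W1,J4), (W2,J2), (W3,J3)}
Yes, size 3 is maximum

Proposed matching has size 3.
Maximum matching size for this graph: 3.

This is a maximum matching.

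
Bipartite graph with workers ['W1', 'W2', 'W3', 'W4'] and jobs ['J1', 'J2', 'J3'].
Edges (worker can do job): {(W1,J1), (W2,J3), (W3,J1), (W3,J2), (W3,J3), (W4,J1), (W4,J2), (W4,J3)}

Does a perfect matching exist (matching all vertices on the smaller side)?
Yes, perfect matching exists (size 3)

Perfect matching: {(W1,J1), (W3,J2), (W4,J3)}
All 3 vertices on the smaller side are matched.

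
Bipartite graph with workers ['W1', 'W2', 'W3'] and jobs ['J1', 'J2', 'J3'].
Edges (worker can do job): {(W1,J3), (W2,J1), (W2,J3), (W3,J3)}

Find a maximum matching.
Matching: {(W2,J1), (W3,J3)}

Maximum matching (size 2):
  W2 → J1
  W3 → J3

Each worker is assigned to at most one job, and each job to at most one worker.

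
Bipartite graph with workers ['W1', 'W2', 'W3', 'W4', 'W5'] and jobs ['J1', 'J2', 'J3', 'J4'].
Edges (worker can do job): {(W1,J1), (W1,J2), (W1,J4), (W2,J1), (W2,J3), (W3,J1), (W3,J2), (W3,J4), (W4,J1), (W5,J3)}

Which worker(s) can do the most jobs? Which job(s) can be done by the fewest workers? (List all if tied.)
Most versatile: W1, W3 (3 jobs); Least covered: J2, J3, J4 (2 workers)

Worker degrees (jobs they can do): W1:3, W2:2, W3:3, W4:1, W5:1
Job degrees (workers who can do it): J1:4, J2:2, J3:2, J4:2

Maximum worker degree is 3, achieved by: W1, W3
Minimum job degree is 2, achieved by: J2, J3, J4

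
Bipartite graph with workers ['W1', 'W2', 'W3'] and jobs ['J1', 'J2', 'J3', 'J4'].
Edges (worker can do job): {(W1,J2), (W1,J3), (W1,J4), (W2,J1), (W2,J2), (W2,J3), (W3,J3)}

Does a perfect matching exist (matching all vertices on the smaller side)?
Yes, perfect matching exists (size 3)

Perfect matching: {(W1,J4), (W2,J2), (W3,J3)}
All 3 vertices on the smaller side are matched.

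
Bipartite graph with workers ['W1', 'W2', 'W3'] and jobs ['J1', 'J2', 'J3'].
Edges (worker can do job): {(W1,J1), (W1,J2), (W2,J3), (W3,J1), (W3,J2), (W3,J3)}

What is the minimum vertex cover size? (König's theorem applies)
Minimum vertex cover size = 3

By König's theorem: in bipartite graphs,
min vertex cover = max matching = 3

Maximum matching has size 3, so minimum vertex cover also has size 3.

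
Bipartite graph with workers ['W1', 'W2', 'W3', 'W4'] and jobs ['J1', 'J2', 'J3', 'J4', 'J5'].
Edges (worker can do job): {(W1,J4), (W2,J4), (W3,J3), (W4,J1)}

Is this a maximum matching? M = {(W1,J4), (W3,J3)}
No, size 2 is not maximum

Proposed matching has size 2.
Maximum matching size for this graph: 3.

This is NOT maximum - can be improved to size 3.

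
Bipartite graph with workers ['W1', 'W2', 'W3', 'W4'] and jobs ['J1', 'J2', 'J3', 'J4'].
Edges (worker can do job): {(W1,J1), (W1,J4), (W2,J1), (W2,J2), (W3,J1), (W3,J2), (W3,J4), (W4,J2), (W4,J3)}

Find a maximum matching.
Matching: {(W1,J1), (W2,J2), (W3,J4), (W4,J3)}

Maximum matching (size 4):
  W1 → J1
  W2 → J2
  W3 → J4
  W4 → J3

Each worker is assigned to at most one job, and each job to at most one worker.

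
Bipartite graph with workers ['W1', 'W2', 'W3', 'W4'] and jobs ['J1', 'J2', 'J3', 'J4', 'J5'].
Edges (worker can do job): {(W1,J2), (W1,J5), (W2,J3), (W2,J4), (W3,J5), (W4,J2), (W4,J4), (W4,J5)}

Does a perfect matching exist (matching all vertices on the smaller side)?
Yes, perfect matching exists (size 4)

Perfect matching: {(W1,J2), (W2,J3), (W3,J5), (W4,J4)}
All 4 vertices on the smaller side are matched.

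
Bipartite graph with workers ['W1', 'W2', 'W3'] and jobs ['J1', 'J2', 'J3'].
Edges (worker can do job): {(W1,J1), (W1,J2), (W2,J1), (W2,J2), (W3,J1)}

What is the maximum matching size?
Maximum matching size = 2

Maximum matching: {(W1,J2), (W3,J1)}
Size: 2

This assigns 2 workers to 2 distinct jobs.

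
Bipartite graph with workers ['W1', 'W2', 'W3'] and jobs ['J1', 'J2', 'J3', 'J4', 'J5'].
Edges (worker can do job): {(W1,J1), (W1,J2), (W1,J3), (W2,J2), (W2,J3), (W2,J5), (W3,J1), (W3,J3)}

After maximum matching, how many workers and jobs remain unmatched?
Unmatched: 0 workers, 2 jobs

Maximum matching size: 3
Workers: 3 total, 3 matched, 0 unmatched
Jobs: 5 total, 3 matched, 2 unmatched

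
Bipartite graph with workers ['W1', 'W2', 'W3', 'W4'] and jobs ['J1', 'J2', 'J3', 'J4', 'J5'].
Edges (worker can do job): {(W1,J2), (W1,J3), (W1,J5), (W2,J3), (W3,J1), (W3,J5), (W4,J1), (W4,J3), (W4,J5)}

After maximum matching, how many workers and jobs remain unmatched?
Unmatched: 0 workers, 1 jobs

Maximum matching size: 4
Workers: 4 total, 4 matched, 0 unmatched
Jobs: 5 total, 4 matched, 1 unmatched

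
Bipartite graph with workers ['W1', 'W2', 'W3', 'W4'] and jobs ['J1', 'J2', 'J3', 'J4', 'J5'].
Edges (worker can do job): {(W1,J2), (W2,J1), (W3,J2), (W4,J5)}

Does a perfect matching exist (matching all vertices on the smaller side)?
No, maximum matching has size 3 < 4

Maximum matching has size 3, need 4 for perfect matching.
Unmatched workers: ['W1']
Unmatched jobs: ['J3', 'J4']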